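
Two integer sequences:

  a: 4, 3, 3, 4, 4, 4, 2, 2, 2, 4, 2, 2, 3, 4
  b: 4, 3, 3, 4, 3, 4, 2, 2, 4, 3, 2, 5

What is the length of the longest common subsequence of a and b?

9

Pick 4 [1,1]; then 3 [2,2]; then 3 [3,3]; then 4 [4,4]; then 4 [6,6]; then 2 [8,7]; then 2 [9,8]; then 4 [10,9]; then 2 [11,11]; all 9 values appear in both, in order. Since dp[14][12] = 9, nothing longer is possible.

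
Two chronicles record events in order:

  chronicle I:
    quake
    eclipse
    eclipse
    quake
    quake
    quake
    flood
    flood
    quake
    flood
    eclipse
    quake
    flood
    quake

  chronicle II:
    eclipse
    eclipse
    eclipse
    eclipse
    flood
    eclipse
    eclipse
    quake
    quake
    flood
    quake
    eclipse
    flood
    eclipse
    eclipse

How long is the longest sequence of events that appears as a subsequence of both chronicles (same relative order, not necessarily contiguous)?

Taking eclipse [2,6]; then eclipse [3,7]; then quake [5,8]; then quake [6,9]; then flood [8,10]; then quake [9,11]; then flood [10,13]; then eclipse [11,15] gives a common subsequence of length 8. The LCS DP gives dp[14][15] = 8, so this is optimal.

8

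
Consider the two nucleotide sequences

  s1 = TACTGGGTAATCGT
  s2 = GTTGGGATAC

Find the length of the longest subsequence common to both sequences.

One common subsequence of length 8: T (s1 #1, s2 #2); then T (s1 #4, s2 #3); then G (s1 #5, s2 #4); then G (s1 #6, s2 #5); then G (s1 #7, s2 #6); then T (s1 #8, s2 #8); then A (s1 #10, s2 #9); then C (s1 #12, s2 #10). The LCS DP gives dp[14][10] = 8, so this is optimal.

8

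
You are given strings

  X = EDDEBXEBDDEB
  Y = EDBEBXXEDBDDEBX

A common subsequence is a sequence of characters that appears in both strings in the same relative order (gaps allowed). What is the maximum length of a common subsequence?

11

Match E [1,1], then D [2,2], then E [4,4], then B [5,5], then X [6,7], then E [7,8], then B [8,10], then D [9,11], then D [10,12], then E [11,13], then B [12,14] — 11 characters in the same relative order in both. dp[12][15] = 11 confirms this is the maximum.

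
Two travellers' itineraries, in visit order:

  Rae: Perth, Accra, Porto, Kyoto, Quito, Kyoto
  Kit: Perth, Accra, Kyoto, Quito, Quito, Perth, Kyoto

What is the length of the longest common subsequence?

Pick Perth at Rae[1]=Kit[1]; then Accra at Rae[2]=Kit[2]; then Kyoto at Rae[4]=Kit[3]; then Quito at Rae[5]=Kit[5]; then Kyoto at Rae[6]=Kit[7]; all 5 stops appear in both, in order, and the DP table's final entry dp[6][7] is also 5, so no common subsequence is longer.

5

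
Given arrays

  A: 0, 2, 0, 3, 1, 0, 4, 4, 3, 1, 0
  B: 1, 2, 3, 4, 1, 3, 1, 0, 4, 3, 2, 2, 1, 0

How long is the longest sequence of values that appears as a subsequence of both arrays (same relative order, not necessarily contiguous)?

8

Taking 2 at A[2]=B[2], 3 at A[4]=B[6], 1 at A[5]=B[7], 0 at A[6]=B[8], 4 at A[8]=B[9], 3 at A[9]=B[10], 1 at A[10]=B[13], 0 at A[11]=B[14] gives a common subsequence of length 8. Since dp[11][14] = 8, nothing longer is possible.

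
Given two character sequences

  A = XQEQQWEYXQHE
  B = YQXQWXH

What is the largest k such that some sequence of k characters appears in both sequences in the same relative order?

5

Match X [1,3] → Q [5,4] → W [6,5] → X [9,6] → H [11,7] — 5 characters in the same relative order in both, and the DP table's final entry dp[12][7] is also 5, so no common subsequence is longer.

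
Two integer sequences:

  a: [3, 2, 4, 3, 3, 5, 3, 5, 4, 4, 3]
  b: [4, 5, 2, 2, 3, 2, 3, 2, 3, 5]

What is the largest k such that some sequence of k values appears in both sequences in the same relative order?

Taking 3 at a[1]=b[5] → 2 at a[2]=b[6] → 3 at a[4]=b[7] → 3 at a[7]=b[9] → 5 at a[8]=b[10] gives a common subsequence of length 5. Since dp[11][10] = 5, nothing longer is possible.

5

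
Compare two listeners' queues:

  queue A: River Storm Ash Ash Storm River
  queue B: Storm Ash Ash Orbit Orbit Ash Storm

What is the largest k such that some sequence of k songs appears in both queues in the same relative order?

4

Match Storm at queue A[2]=queue B[1]; then Ash at queue A[3]=queue B[3]; then Ash at queue A[4]=queue B[6]; then Storm at queue A[5]=queue B[7] — 4 songs in the same relative order in both, and the DP table's final entry dp[6][7] is also 4, so no common subsequence is longer.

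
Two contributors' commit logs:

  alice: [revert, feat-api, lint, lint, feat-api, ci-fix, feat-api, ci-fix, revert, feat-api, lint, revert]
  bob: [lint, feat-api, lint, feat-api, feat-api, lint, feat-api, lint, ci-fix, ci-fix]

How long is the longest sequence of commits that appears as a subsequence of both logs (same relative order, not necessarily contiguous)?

Pick feat-api [2,2] → lint [3,3] → lint [4,6] → feat-api [5,7] → ci-fix [6,9] → ci-fix [8,10]; all 6 commits appear in both, in order. The LCS DP gives dp[12][10] = 6, so this is optimal.

6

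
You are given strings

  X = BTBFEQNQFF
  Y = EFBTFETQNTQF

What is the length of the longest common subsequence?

8

Pick B [1,3] → T [2,4] → F [4,5] → E [5,6] → Q [6,8] → N [7,9] → Q [8,11] → F [10,12]; all 8 characters appear in both, in order. Since dp[10][12] = 8, nothing longer is possible.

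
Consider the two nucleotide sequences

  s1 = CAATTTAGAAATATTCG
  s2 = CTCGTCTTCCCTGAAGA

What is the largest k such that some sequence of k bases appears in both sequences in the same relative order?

8

One common subsequence of length 8: C (s1 #1, s2 #6); then T (s1 #4, s2 #7); then T (s1 #5, s2 #8); then T (s1 #6, s2 #12); then G (s1 #8, s2 #13); then A (s1 #9, s2 #14); then A (s1 #10, s2 #15); then A (s1 #13, s2 #17). The LCS DP gives dp[17][17] = 8, so this is optimal.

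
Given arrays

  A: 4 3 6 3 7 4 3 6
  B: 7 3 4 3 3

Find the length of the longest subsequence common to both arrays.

Let dp[i][j] be the LCS length of the first i values of A and the first j values of B. dp[i][j] = dp[i-1][j-1]+1 when the i-th and j-th values match, else max(dp[i-1][j], dp[i][j-1]).
    ·  7  3  4  3  3
 ·  0  0  0  0  0  0
 4  0  0  0  1  1  1
 3  0  0  1  1  2  2
 6  0  0  1  1  2  2
 3  0  0  1  1  2  3
 7  0  1  1  1  2  3
 4  0  1  1  2  2  3
 3  0  1  2  2  3  3
 6  0  1  2  2  3  3
dp[8][5] = 3. One LCS (by backtracking along matches): 4, 3, 3.

3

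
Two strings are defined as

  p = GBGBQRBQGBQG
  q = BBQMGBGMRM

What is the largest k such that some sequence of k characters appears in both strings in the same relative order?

Pick B at p[2]=q[1]; then B at p[4]=q[2]; then Q at p[5]=q[3]; then G at p[9]=q[5]; then B at p[10]=q[6]; then G at p[12]=q[7]; all 6 characters appear in both, in order. dp[12][10] = 6 confirms this is the maximum.

6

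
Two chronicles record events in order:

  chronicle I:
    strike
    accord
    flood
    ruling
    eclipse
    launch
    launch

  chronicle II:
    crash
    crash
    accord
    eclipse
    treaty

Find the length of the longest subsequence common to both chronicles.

Taking accord [2,3] → eclipse [5,4] gives a common subsequence of length 2, and the DP table's final entry dp[7][5] is also 2, so no common subsequence is longer.

2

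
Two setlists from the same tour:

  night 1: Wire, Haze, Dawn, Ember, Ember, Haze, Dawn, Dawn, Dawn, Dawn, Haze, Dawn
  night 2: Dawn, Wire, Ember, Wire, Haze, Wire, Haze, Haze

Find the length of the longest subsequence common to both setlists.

Pick Wire at night 1[1]=night 2[4], Haze at night 1[2]=night 2[5], Haze at night 1[6]=night 2[7], Haze at night 1[11]=night 2[8]; all 4 songs appear in both, in order, and the DP table's final entry dp[12][8] is also 4, so no common subsequence is longer.

4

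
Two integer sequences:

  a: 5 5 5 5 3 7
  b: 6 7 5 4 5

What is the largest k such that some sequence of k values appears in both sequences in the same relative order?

Pick 5 at a[1]=b[3]; then 5 at a[4]=b[5]; all 2 values appear in both, in order. The LCS DP gives dp[6][5] = 2, so this is optimal.

2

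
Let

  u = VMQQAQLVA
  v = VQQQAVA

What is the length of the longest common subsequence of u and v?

6

Match V at u[1]=v[1], then Q at u[3]=v[3], then Q at u[4]=v[4], then A at u[5]=v[5], then V at u[8]=v[6], then A at u[9]=v[7] — 6 characters in the same relative order in both, and the DP table's final entry dp[9][7] is also 6, so no common subsequence is longer.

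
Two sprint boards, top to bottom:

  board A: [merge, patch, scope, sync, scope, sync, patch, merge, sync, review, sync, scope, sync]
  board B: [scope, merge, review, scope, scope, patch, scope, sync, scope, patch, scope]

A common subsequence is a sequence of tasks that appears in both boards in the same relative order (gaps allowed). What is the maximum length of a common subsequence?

7

Match merge [1,2]; then patch [2,6]; then scope [3,7]; then sync [4,8]; then scope [5,9]; then patch [7,10]; then scope [12,11] — 7 tasks in the same relative order in both, and the DP table's final entry dp[13][11] is also 7, so no common subsequence is longer.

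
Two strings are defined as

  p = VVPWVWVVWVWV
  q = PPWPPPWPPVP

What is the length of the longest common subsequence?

4

Taking P at p[3]=q[2], then W at p[4]=q[3], then W at p[6]=q[7], then V at p[7]=q[10] gives a common subsequence of length 4. dp[12][11] = 4 confirms this is the maximum.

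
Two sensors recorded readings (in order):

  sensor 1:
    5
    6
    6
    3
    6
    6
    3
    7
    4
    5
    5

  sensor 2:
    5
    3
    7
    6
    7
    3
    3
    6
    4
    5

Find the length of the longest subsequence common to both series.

6

Match 5 at sensor 1[1]=sensor 2[1], 6 at sensor 1[2]=sensor 2[4], 3 at sensor 1[4]=sensor 2[7], 6 at sensor 1[6]=sensor 2[8], 4 at sensor 1[9]=sensor 2[9], 5 at sensor 1[11]=sensor 2[10] — 6 values in the same relative order in both. Since dp[11][10] = 6, nothing longer is possible.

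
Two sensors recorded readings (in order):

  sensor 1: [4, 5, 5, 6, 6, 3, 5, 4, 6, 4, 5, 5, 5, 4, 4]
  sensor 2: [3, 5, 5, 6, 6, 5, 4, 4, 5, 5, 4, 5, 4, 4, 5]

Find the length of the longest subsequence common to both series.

Taking 5 (sensor 1 #2, sensor 2 #2); then 5 (sensor 1 #3, sensor 2 #3); then 6 (sensor 1 #4, sensor 2 #4); then 6 (sensor 1 #5, sensor 2 #5); then 5 (sensor 1 #7, sensor 2 #6); then 4 (sensor 1 #8, sensor 2 #7); then 4 (sensor 1 #10, sensor 2 #8); then 5 (sensor 1 #11, sensor 2 #9); then 5 (sensor 1 #12, sensor 2 #10); then 5 (sensor 1 #13, sensor 2 #12); then 4 (sensor 1 #14, sensor 2 #13); then 4 (sensor 1 #15, sensor 2 #14) gives a common subsequence of length 12. The LCS DP gives dp[15][15] = 12, so this is optimal.

12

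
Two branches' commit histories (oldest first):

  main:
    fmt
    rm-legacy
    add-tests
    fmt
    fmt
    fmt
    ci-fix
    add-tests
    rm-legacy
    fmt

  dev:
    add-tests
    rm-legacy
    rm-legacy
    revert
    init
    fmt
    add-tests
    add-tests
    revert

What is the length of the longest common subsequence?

3

Pick fmt at main[1]=dev[6], then add-tests at main[3]=dev[7], then add-tests at main[8]=dev[8]; all 3 commits appear in both, in order. dp[10][9] = 3 confirms this is the maximum.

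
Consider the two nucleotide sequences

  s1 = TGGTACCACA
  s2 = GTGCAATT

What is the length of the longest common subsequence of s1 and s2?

Pick T [1,2], G [3,3], C [7,4], A [8,5], A [10,6]; all 5 bases appear in both, in order. dp[10][8] = 5 confirms this is the maximum.

5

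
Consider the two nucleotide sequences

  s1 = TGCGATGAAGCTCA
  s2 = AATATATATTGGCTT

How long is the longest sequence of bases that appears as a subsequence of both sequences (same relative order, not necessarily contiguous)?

8

Pick T at s1[1]=s2[3], then A at s1[5]=s2[4], then T at s1[6]=s2[5], then A at s1[8]=s2[6], then A at s1[9]=s2[8], then G at s1[10]=s2[12], then C at s1[11]=s2[13], then T at s1[12]=s2[15]; all 8 bases appear in both, in order. The LCS DP gives dp[14][15] = 8, so this is optimal.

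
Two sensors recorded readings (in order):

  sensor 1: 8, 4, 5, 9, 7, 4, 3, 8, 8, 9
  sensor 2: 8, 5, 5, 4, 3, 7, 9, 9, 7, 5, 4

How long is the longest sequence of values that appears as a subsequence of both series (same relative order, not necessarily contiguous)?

5

Match 8 (sensor 1 #1, sensor 2 #1) → 4 (sensor 1 #2, sensor 2 #4) → 9 (sensor 1 #4, sensor 2 #8) → 7 (sensor 1 #5, sensor 2 #9) → 4 (sensor 1 #6, sensor 2 #11) — 5 values in the same relative order in both. Since dp[10][11] = 5, nothing longer is possible.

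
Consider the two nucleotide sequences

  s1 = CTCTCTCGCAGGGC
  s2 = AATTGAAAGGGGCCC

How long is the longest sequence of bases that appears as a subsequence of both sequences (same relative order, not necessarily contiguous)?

One common subsequence of length 8: T at s1[4]=s2[3], T at s1[6]=s2[4], G at s1[8]=s2[5], A at s1[10]=s2[8], G at s1[11]=s2[10], G at s1[12]=s2[11], G at s1[13]=s2[12], C at s1[14]=s2[15]. dp[14][15] = 8 confirms this is the maximum.

8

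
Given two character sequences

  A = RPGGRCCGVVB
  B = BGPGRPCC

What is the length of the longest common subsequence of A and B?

5

Let dp[i][j] be the LCS length of the first i characters of A and the first j characters of B. dp[i][j] = dp[i-1][j-1]+1 when the i-th and j-th characters match, else max(dp[i-1][j], dp[i][j-1]).
    ·  B  G  P  G  R  P  C  C
 ·  0  0  0  0  0  0  0  0  0
 R  0  0  0  0  0  1  1  1  1
 P  0  0  0  1  1  1  2  2  2
 G  0  0  1  1  2  2  2  2  2
 G  0  0  1  1  2  2  2  2  2
 R  0  0  1  1  2  3  3  3  3
 C  0  0  1  1  2  3  3  4  4
 C  0  0  1  1  2  3  3  4  5
 G  0  0  1  1  2  3  3  4  5
 V  0  0  1  1  2  3  3  4  5
 V  0  0  1  1  2  3  3  4  5
 B  0  1  1  1  2  3  3  4  5
dp[11][8] = 5. One LCS (by backtracking along matches): PGRCC.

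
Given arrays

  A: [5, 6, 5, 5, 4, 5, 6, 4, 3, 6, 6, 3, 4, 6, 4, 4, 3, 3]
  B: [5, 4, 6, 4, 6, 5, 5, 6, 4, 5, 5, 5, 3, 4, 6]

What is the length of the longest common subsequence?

Pick 5 [1,1] → 6 [2,5] → 5 [3,6] → 5 [4,7] → 4 [5,9] → 5 [6,12] → 3 [12,13] → 4 [13,14] → 6 [14,15]; all 9 values appear in both, in order, and the DP table's final entry dp[18][15] is also 9, so no common subsequence is longer.

9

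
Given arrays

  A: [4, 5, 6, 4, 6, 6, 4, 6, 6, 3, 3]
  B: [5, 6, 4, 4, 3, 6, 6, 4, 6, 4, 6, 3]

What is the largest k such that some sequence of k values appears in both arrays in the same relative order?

9

Match 5 at A[2]=B[1]; then 6 at A[3]=B[2]; then 4 at A[4]=B[4]; then 6 at A[5]=B[6]; then 6 at A[6]=B[7]; then 4 at A[7]=B[8]; then 6 at A[8]=B[9]; then 6 at A[9]=B[11]; then 3 at A[11]=B[12] — 9 values in the same relative order in both, and the DP table's final entry dp[11][12] is also 9, so no common subsequence is longer.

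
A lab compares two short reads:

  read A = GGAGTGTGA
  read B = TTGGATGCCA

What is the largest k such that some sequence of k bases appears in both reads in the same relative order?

6

Let dp[i][j] be the LCS length of the first i bases of read A and the first j bases of read B. dp[i][j] = dp[i-1][j-1]+1 when the i-th and j-th bases match, else max(dp[i-1][j], dp[i][j-1]).
    ·  T  T  G  G  A  T  G  C  C  A
 ·  0  0  0  0  0  0  0  0  0  0  0
 G  0  0  0  1  1  1  1  1  1  1  1
 G  0  0  0  1  2  2  2  2  2  2  2
 A  0  0  0  1  2  3  3  3  3  3  3
 G  0  0  0  1  2  3  3  4  4  4  4
 T  0  1  1  1  2  3  4  4  4  4  4
 G  0  1  1  2  2  3  4  5  5  5  5
 T  0  1  2  2  2  3  4  5  5  5  5
 G  0  1  2  3  3  3  4  5  5  5  5
 A  0  1  2  3  3  4  4  5  5  5  6
dp[9][10] = 6. One LCS (by backtracking along matches): GGATGA.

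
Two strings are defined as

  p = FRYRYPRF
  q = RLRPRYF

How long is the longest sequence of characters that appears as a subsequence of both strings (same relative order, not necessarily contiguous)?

Let dp[i][j] be the LCS length of the first i characters of p and the first j characters of q. dp[i][j] = dp[i-1][j-1]+1 when the i-th and j-th characters match, else max(dp[i-1][j], dp[i][j-1]).
    ·  R  L  R  P  R  Y  F
 ·  0  0  0  0  0  0  0  0
 F  0  0  0  0  0  0  0  1
 R  0  1  1  1  1  1  1  1
 Y  0  1  1  1  1  1  2  2
 R  0  1  1  2  2  2  2  2
 Y  0  1  1  2  2  2  3  3
 P  0  1  1  2  3  3  3  3
 R  0  1  1  2  3  4  4  4
 F  0  1  1  2  3  4  4  5
dp[8][7] = 5. One LCS (by backtracking along matches): RRPRF.

5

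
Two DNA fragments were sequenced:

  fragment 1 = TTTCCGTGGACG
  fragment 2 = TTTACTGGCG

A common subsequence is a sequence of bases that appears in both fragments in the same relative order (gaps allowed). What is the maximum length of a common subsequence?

9

Taking T [1,1] → T [2,2] → T [3,3] → C [5,5] → T [7,6] → G [8,7] → G [9,8] → C [11,9] → G [12,10] gives a common subsequence of length 9, and the DP table's final entry dp[12][10] is also 9, so no common subsequence is longer.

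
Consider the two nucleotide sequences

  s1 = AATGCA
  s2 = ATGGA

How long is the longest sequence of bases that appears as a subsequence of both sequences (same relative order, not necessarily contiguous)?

One common subsequence of length 4: A [2,1]; then T [3,2]; then G [4,4]; then A [6,5], and the DP table's final entry dp[6][5] is also 4, so no common subsequence is longer.

4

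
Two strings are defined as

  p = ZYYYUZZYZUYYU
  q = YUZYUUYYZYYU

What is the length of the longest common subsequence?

8

Match Z [1,3] → Y [2,4] → Y [4,7] → Y [8,8] → Z [9,9] → Y [11,10] → Y [12,11] → U [13,12] — 8 characters in the same relative order in both. The LCS DP gives dp[13][12] = 8, so this is optimal.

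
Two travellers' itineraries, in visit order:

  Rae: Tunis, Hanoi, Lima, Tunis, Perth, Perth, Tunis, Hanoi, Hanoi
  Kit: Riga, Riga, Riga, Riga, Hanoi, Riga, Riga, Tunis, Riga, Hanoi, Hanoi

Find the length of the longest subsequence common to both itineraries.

4

Taking Hanoi (Rae #2, Kit #5), then Tunis (Rae #4, Kit #8), then Hanoi (Rae #8, Kit #10), then Hanoi (Rae #9, Kit #11) gives a common subsequence of length 4, and the DP table's final entry dp[9][11] is also 4, so no common subsequence is longer.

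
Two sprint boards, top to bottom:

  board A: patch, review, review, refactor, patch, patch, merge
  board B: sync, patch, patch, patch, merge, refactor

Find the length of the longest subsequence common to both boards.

Match patch (board A #1, board B #2), patch (board A #5, board B #3), patch (board A #6, board B #4), merge (board A #7, board B #5) — 4 tasks in the same relative order in both. Since dp[7][6] = 4, nothing longer is possible.

4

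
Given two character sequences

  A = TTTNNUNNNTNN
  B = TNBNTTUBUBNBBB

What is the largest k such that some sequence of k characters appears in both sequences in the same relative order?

Pick T [1,1], T [2,5], T [3,6], U [6,9], N [7,11]; all 5 characters appear in both, in order. Since dp[12][14] = 5, nothing longer is possible.

5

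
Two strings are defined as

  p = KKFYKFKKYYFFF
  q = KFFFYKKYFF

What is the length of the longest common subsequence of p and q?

8

Pick K (p #1, q #1); then F (p #3, q #4); then Y (p #4, q #5); then K (p #7, q #6); then K (p #8, q #7); then Y (p #10, q #8); then F (p #12, q #9); then F (p #13, q #10); all 8 characters appear in both, in order. Since dp[13][10] = 8, nothing longer is possible.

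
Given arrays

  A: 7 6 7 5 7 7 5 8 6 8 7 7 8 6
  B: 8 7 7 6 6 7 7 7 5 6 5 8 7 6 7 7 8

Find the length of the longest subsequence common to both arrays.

11

Match 7 [1,3], then 6 [2,5], then 7 [3,6], then 7 [5,7], then 7 [6,8], then 5 [7,11], then 8 [8,12], then 6 [9,14], then 7 [11,15], then 7 [12,16], then 8 [13,17] — 11 values in the same relative order in both. Since dp[14][17] = 11, nothing longer is possible.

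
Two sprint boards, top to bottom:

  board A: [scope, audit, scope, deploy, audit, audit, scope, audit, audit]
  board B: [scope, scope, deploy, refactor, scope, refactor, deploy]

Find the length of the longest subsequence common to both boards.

Pick scope (board A #1, board B #1), scope (board A #3, board B #2), deploy (board A #4, board B #3), scope (board A #7, board B #5); all 4 tasks appear in both, in order. dp[9][7] = 4 confirms this is the maximum.

4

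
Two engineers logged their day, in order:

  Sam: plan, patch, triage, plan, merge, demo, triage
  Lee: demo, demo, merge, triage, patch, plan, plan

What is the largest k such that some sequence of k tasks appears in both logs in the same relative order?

Pick plan [1,6] → plan [4,7]; all 2 tasks appear in both, in order, and the DP table's final entry dp[7][7] is also 2, so no common subsequence is longer.

2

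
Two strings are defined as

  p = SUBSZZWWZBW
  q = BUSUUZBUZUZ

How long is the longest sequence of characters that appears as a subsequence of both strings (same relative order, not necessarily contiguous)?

Match S at p[1]=q[3], then U at p[2]=q[5], then B at p[3]=q[7], then Z at p[5]=q[9], then Z at p[9]=q[11] — 5 characters in the same relative order in both, and the DP table's final entry dp[11][11] is also 5, so no common subsequence is longer.

5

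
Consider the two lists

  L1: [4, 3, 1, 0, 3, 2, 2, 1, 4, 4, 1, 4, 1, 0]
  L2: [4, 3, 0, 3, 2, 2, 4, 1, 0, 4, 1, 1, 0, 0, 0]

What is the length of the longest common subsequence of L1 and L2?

11

Match 4 [1,1], 3 [2,2], 0 [4,3], 3 [5,4], 2 [6,5], 2 [7,6], 1 [8,8], 4 [10,10], 1 [11,11], 1 [13,12], 0 [14,15] — 11 values in the same relative order in both. The LCS DP gives dp[14][15] = 11, so this is optimal.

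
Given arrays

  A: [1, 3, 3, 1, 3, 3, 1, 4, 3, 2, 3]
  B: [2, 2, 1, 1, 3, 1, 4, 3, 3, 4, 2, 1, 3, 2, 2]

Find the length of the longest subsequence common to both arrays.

8

One common subsequence of length 8: 1 (A #1, B #4), then 3 (A #3, B #5), then 1 (A #4, B #6), then 3 (A #5, B #8), then 3 (A #6, B #9), then 1 (A #7, B #12), then 3 (A #9, B #13), then 2 (A #10, B #15). The LCS DP gives dp[11][15] = 8, so this is optimal.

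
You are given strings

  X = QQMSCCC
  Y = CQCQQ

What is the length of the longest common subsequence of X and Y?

2

Pick Q (X #1, Y #4), Q (X #2, Y #5); all 2 characters appear in both, in order. dp[7][5] = 2 confirms this is the maximum.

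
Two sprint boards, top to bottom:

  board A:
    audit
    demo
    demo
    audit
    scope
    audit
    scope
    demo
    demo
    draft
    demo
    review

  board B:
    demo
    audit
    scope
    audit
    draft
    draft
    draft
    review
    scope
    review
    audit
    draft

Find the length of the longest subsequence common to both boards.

6

Match demo at board A[3]=board B[1], then audit at board A[4]=board B[2], then scope at board A[5]=board B[3], then audit at board A[6]=board B[4], then scope at board A[7]=board B[9], then draft at board A[10]=board B[12] — 6 tasks in the same relative order in both. dp[12][12] = 6 confirms this is the maximum.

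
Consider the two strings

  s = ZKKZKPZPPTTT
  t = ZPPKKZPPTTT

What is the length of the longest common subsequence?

Let dp[i][j] be the LCS length of the first i characters of s and the first j characters of t. dp[i][j] = dp[i-1][j-1]+1 when the i-th and j-th characters match, else max(dp[i-1][j], dp[i][j-1]).
    ·  Z  P  P  K  K  Z  P  P  T  T  T
 ·  0  0  0  0  0  0  0  0  0  0  0  0
 Z  0  1  1  1  1  1  1  1  1  1  1  1
 K  0  1  1  1  2  2  2  2  2  2  2  2
 K  0  1  1  1  2  3  3  3  3  3  3  3
 Z  0  1  1  1  2  3  4  4  4  4  4  4
 K  0  1  1  1  2  3  4  4  4  4  4  4
 P  0  1  2  2  2  3  4  5  5  5  5  5
 Z  0  1  2  2  2  3  4  5  5  5  5  5
 P  0  1  2  3  3  3  4  5  6  6  6  6
 P  0  1  2  3  3  3  4  5  6  6  6  6
 T  0  1  2  3  3  3  4  5  6  7  7  7
 T  0  1  2  3  3  3  4  5  6  7  8  8
 T  0  1  2  3  3  3  4  5  6  7  8  9
dp[12][11] = 9. One LCS (by backtracking along matches): ZKKZPPTTT.

9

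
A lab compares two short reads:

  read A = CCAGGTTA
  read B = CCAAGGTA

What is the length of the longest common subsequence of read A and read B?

Match C [1,1] → C [2,2] → A [3,4] → G [4,5] → G [5,6] → T [7,7] → A [8,8] — 7 bases in the same relative order in both. dp[8][8] = 7 confirms this is the maximum.

7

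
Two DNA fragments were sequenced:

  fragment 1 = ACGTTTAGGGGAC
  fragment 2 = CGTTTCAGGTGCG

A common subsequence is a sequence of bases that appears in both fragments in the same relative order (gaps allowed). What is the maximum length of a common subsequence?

10

Taking C (fragment 1 #2, fragment 2 #1) → G (fragment 1 #3, fragment 2 #2) → T (fragment 1 #4, fragment 2 #3) → T (fragment 1 #5, fragment 2 #4) → T (fragment 1 #6, fragment 2 #5) → A (fragment 1 #7, fragment 2 #7) → G (fragment 1 #8, fragment 2 #8) → G (fragment 1 #9, fragment 2 #9) → G (fragment 1 #10, fragment 2 #11) → G (fragment 1 #11, fragment 2 #13) gives a common subsequence of length 10. dp[13][13] = 10 confirms this is the maximum.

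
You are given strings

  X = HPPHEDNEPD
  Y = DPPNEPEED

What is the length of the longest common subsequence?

One common subsequence of length 6: P (X #2, Y #2); then P (X #3, Y #3); then N (X #7, Y #4); then E (X #8, Y #5); then P (X #9, Y #6); then D (X #10, Y #9). The LCS DP gives dp[10][9] = 6, so this is optimal.

6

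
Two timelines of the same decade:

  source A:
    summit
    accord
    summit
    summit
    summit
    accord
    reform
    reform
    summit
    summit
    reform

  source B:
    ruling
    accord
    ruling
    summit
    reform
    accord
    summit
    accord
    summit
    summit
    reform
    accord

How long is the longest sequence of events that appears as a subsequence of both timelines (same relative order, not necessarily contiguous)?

Taking summit [1,4] → accord [2,6] → summit [5,7] → accord [6,8] → summit [9,9] → summit [10,10] → reform [11,11] gives a common subsequence of length 7. The LCS DP gives dp[11][12] = 7, so this is optimal.

7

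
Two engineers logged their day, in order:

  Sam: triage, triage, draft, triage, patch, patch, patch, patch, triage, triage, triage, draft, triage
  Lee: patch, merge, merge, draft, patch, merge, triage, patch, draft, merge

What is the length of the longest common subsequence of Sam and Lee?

One common subsequence of length 4: draft (Sam #3, Lee #4); then triage (Sam #4, Lee #7); then patch (Sam #8, Lee #8); then draft (Sam #12, Lee #9), and the DP table's final entry dp[13][10] is also 4, so no common subsequence is longer.

4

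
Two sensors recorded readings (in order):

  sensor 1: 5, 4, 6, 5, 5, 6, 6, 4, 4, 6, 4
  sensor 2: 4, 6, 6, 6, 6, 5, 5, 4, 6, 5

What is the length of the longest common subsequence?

One common subsequence of length 6: 4 [2,1] → 6 [3,5] → 5 [4,6] → 5 [5,7] → 4 [9,8] → 6 [10,9]. The LCS DP gives dp[11][10] = 6, so this is optimal.

6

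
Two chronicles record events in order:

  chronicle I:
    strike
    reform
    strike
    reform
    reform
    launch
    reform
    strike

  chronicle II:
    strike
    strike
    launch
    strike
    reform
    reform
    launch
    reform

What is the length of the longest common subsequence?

6

One common subsequence of length 6: strike at chronicle I[1]=chronicle II[2], strike at chronicle I[3]=chronicle II[4], reform at chronicle I[4]=chronicle II[5], reform at chronicle I[5]=chronicle II[6], launch at chronicle I[6]=chronicle II[7], reform at chronicle I[7]=chronicle II[8]. Since dp[8][8] = 6, nothing longer is possible.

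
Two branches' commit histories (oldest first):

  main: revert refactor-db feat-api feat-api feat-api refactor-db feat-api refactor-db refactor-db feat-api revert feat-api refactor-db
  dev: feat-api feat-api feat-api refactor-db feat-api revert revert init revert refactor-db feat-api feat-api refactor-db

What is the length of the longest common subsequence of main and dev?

9

Pick feat-api (main #3, dev #1) → feat-api (main #4, dev #2) → feat-api (main #5, dev #3) → refactor-db (main #6, dev #4) → feat-api (main #7, dev #5) → refactor-db (main #9, dev #10) → feat-api (main #10, dev #11) → feat-api (main #12, dev #12) → refactor-db (main #13, dev #13); all 9 commits appear in both, in order. The LCS DP gives dp[13][13] = 9, so this is optimal.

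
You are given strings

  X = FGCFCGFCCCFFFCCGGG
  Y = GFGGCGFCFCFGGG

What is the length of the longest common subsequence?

Pick F [1,2] → G [2,4] → C [3,5] → F [4,7] → C [5,8] → F [7,9] → C [10,10] → F [13,11] → G [16,12] → G [17,13] → G [18,14]; all 11 characters appear in both, in order. dp[18][14] = 11 confirms this is the maximum.

11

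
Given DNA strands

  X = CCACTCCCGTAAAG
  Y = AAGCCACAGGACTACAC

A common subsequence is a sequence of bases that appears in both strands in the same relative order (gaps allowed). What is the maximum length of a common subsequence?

Pick C at X[1]=Y[4] → C at X[2]=Y[5] → A at X[3]=Y[6] → C at X[4]=Y[7] → C at X[8]=Y[12] → T at X[10]=Y[13] → A at X[11]=Y[14] → A at X[12]=Y[16]; all 8 bases appear in both, in order. dp[14][17] = 8 confirms this is the maximum.

8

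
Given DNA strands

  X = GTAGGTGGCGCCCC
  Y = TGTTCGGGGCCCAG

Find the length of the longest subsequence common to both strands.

9

Taking G (X #1, Y #2), T (X #2, Y #4), G (X #4, Y #6), G (X #5, Y #7), G (X #7, Y #8), G (X #8, Y #9), C (X #9, Y #10), C (X #11, Y #11), C (X #12, Y #12) gives a common subsequence of length 9. The LCS DP gives dp[14][14] = 9, so this is optimal.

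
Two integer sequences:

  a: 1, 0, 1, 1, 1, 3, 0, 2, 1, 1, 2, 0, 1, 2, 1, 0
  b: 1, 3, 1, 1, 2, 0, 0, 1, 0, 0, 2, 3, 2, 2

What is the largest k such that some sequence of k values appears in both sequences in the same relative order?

Match 1 [1,1] → 1 [3,3] → 1 [4,4] → 1 [5,8] → 0 [7,10] → 2 [8,11] → 2 [11,13] → 2 [14,14] — 8 values in the same relative order in both. The LCS DP gives dp[16][14] = 8, so this is optimal.

8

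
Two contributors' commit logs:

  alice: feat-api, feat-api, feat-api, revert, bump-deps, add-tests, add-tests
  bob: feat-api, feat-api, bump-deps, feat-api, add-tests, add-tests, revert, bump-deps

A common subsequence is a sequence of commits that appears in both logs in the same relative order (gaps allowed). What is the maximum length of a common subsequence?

5

Match feat-api [1,1] → feat-api [2,2] → feat-api [3,4] → revert [4,7] → bump-deps [5,8] — 5 commits in the same relative order in both, and the DP table's final entry dp[7][8] is also 5, so no common subsequence is longer.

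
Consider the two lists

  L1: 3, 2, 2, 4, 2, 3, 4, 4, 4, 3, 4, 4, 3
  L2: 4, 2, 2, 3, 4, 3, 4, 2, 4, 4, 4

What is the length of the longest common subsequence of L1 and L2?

8

Let dp[i][j] be the LCS length of the first i values of L1 and the first j values of L2. dp[i][j] = dp[i-1][j-1]+1 when the i-th and j-th values match, else max(dp[i-1][j], dp[i][j-1]).
    ·  4  2  2  3  4  3  4  2  4  4  4
 ·  0  0  0  0  0  0  0  0  0  0  0  0
 3  0  0  0  0  1  1  1  1  1  1  1  1
 2  0  0  1  1  1  1  1  1  2  2  2  2
 2  0  0  1  2  2  2  2  2  2  2  2  2
 4  0  1  1  2  2  3  3  3  3  3  3  3
 2  0  1  2  2  2  3  3  3  4  4  4  4
 3  0  1  2  2  3  3  4  4  4  4  4  4
 4  0  1  2  2  3  4  4  5  5  5  5  5
 4  0  1  2  2  3  4  4  5  5  6  6  6
 4  0  1  2  2  3  4  4  5  5  6  7  7
 3  0  1  2  2  3  4  5  5  5  6  7  7
 4  0  1  2  2  3  4  5  6  6  6  7  8
 4  0  1  2  2  3  4  5  6  6  7  7  8
 3  0  1  2  2  3  4  5  6  6  7  7  8
dp[13][11] = 8. One LCS (by backtracking along matches): 2, 2, 4, 3, 4, 4, 4, 4.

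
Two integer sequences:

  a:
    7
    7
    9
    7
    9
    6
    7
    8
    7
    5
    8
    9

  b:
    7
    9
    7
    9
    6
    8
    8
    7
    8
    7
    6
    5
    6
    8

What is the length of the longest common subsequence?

10

Pick 7 (a #2, b #1), then 9 (a #3, b #2), then 7 (a #4, b #3), then 9 (a #5, b #4), then 6 (a #6, b #5), then 7 (a #7, b #8), then 8 (a #8, b #9), then 7 (a #9, b #10), then 5 (a #10, b #12), then 8 (a #11, b #14); all 10 values appear in both, in order. The LCS DP gives dp[12][14] = 10, so this is optimal.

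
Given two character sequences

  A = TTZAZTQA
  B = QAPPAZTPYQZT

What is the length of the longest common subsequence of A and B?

4

Pick A (A #4, B #5), Z (A #5, B #6), T (A #6, B #7), Q (A #7, B #10); all 4 characters appear in both, in order. The LCS DP gives dp[8][12] = 4, so this is optimal.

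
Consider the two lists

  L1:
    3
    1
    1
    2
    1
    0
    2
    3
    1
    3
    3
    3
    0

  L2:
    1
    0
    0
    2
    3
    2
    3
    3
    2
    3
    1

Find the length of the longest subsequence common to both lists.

One common subsequence of length 7: 1 (L1 #2, L2 #1), then 0 (L1 #6, L2 #3), then 2 (L1 #7, L2 #4), then 3 (L1 #8, L2 #5), then 3 (L1 #10, L2 #7), then 3 (L1 #11, L2 #8), then 3 (L1 #12, L2 #10). dp[13][11] = 7 confirms this is the maximum.

7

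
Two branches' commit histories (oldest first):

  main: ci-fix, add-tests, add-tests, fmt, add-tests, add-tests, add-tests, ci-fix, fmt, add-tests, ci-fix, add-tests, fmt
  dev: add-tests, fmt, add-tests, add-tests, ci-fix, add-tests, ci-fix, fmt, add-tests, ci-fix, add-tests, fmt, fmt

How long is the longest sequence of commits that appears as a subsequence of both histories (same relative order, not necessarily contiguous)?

Match add-tests (main #3, dev #1), fmt (main #4, dev #2), add-tests (main #5, dev #3), add-tests (main #6, dev #4), add-tests (main #7, dev #6), ci-fix (main #8, dev #7), fmt (main #9, dev #8), add-tests (main #10, dev #9), ci-fix (main #11, dev #10), add-tests (main #12, dev #11), fmt (main #13, dev #13) — 11 commits in the same relative order in both. Since dp[13][13] = 11, nothing longer is possible.

11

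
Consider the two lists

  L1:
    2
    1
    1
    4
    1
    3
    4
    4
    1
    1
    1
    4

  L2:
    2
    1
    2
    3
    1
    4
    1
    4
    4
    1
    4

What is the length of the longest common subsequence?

9

Let dp[i][j] be the LCS length of the first i values of L1 and the first j values of L2. dp[i][j] = dp[i-1][j-1]+1 when the i-th and j-th values match, else max(dp[i-1][j], dp[i][j-1]).
    ·  2  1  2  3  1  4  1  4  4  1  4
 ·  0  0  0  0  0  0  0  0  0  0  0  0
 2  0  1  1  1  1  1  1  1  1  1  1  1
 1  0  1  2  2  2  2  2  2  2  2  2  2
 1  0  1  2  2  2  3  3  3  3  3  3  3
 4  0  1  2  2  2  3  4  4  4  4  4  4
 1  0  1  2  2  2  3  4  5  5  5  5  5
 3  0  1  2  2  3  3  4  5  5  5  5  5
 4  0  1  2  2  3  3  4  5  6  6  6  6
 4  0  1  2  2  3  3  4  5  6  7  7  7
 1  0  1  2  2  3  4  4  5  6  7  8  8
 1  0  1  2  2  3  4  4  5  6  7  8  8
 1  0  1  2  2  3  4  4  5  6  7  8  8
 4  0  1  2  2  3  4  5  5  6  7  8  9
dp[12][11] = 9. One LCS (by backtracking along matches): 2, 1, 1, 4, 1, 4, 4, 1, 4.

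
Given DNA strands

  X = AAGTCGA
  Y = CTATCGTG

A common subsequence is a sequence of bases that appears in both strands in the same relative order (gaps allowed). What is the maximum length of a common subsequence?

Let dp[i][j] be the LCS length of the first i bases of X and the first j bases of Y. dp[i][j] = dp[i-1][j-1]+1 when the i-th and j-th bases match, else max(dp[i-1][j], dp[i][j-1]).
    ·  C  T  A  T  C  G  T  G
 ·  0  0  0  0  0  0  0  0  0
 A  0  0  0  1  1  1  1  1  1
 A  0  0  0  1  1  1  1  1  1
 G  0  0  0  1  1  1  2  2  2
 T  0  0  1  1  2  2  2  3  3
 C  0  1  1  1  2  3  3  3  3
 G  0  1  1  1  2  3  4  4  4
 A  0  1  1  2  2  3  4  4  4
dp[7][8] = 4. One LCS (by backtracking along matches): AGTG.

4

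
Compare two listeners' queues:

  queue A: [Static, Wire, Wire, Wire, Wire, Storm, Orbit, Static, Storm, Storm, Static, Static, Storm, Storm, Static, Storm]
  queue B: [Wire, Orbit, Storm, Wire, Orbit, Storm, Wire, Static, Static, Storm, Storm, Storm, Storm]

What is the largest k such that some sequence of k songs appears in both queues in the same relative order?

One common subsequence of length 9: Wire at queue A[2]=queue B[1], Wire at queue A[5]=queue B[4], Orbit at queue A[7]=queue B[5], Storm at queue A[9]=queue B[6], Static at queue A[11]=queue B[8], Static at queue A[12]=queue B[9], Storm at queue A[13]=queue B[11], Storm at queue A[14]=queue B[12], Storm at queue A[16]=queue B[13]. The LCS DP gives dp[16][13] = 9, so this is optimal.

9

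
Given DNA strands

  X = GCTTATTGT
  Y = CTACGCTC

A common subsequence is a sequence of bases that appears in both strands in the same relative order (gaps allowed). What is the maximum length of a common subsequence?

5

Taking C (X #2, Y #1), T (X #4, Y #2), A (X #5, Y #3), G (X #8, Y #5), T (X #9, Y #7) gives a common subsequence of length 5, and the DP table's final entry dp[9][8] is also 5, so no common subsequence is longer.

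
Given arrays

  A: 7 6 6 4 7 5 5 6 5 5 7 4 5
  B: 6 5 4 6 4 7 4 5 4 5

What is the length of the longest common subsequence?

7

Let dp[i][j] be the LCS length of the first i values of A and the first j values of B. dp[i][j] = dp[i-1][j-1]+1 when the i-th and j-th values match, else max(dp[i-1][j], dp[i][j-1]).
    ·  6  5  4  6  4  7  4  5  4  5
 ·  0  0  0  0  0  0  0  0  0  0  0
 7  0  0  0  0  0  0  1  1  1  1  1
 6  0  1  1  1  1  1  1  1  1  1  1
 6  0  1  1  1  2  2  2  2  2  2  2
 4  0  1  1  2  2  3  3  3  3  3  3
 7  0  1  1  2  2  3  4  4  4  4  4
 5  0  1  2  2  2  3  4  4  5  5  5
 5  0  1  2  2  2  3  4  4  5  5  6
 6  0  1  2  2  3  3  4  4  5  5  6
 5  0  1  2  2  3  3  4  4  5  5  6
 5  0  1  2  2  3  3  4  4  5  5  6
 7  0  1  2  2  3  3  4  4  5  5  6
 4  0  1  2  3  3  4  4  5  5  6  6
 5  0  1  2  3  3  4  4  5  6  6  7
dp[13][10] = 7. One LCS (by backtracking along matches): 6, 6, 4, 7, 5, 4, 5.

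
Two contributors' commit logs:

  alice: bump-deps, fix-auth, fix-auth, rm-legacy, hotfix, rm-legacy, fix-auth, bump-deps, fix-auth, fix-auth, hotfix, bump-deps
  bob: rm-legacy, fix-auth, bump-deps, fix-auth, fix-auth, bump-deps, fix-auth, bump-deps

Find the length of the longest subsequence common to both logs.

Pick bump-deps [1,3]; then fix-auth [3,4]; then fix-auth [7,5]; then bump-deps [8,6]; then fix-auth [10,7]; then bump-deps [12,8]; all 6 commits appear in both, in order, and the DP table's final entry dp[12][8] is also 6, so no common subsequence is longer.

6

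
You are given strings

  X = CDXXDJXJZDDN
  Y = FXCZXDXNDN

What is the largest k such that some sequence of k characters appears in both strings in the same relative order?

6

Let dp[i][j] be the LCS length of the first i characters of X and the first j characters of Y. dp[i][j] = dp[i-1][j-1]+1 when the i-th and j-th characters match, else max(dp[i-1][j], dp[i][j-1]).
    ·  F  X  C  Z  X  D  X  N  D  N
 ·  0  0  0  0  0  0  0  0  0  0  0
 C  0  0  0  1  1  1  1  1  1  1  1
 D  0  0  0  1  1  1  2  2  2  2  2
 X  0  0  1  1  1  2  2  3  3  3  3
 X  0  0  1  1  1  2  2  3  3  3  3
 D  0  0  1  1  1  2  3  3  3  4  4
 J  0  0  1  1  1  2  3  3  3  4  4
 X  0  0  1  1  1  2  3  4  4  4  4
 J  0  0  1  1  1  2  3  4  4  4  4
 Z  0  0  1  1  2  2  3  4  4  4  4
 D  0  0  1  1  2  2  3  4  4  5  5
 D  0  0  1  1  2  2  3  4  4  5  5
 N  0  0  1  1  2  2  3  4  5  5  6
dp[12][10] = 6. One LCS (by backtracking along matches): CXDXDN.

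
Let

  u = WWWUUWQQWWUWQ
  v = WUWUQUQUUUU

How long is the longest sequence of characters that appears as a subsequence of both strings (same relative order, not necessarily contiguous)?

Let dp[i][j] be the LCS length of the first i characters of u and the first j characters of v. dp[i][j] = dp[i-1][j-1]+1 when the i-th and j-th characters match, else max(dp[i-1][j], dp[i][j-1]).
    ·  W  U  W  U  Q  U  Q  U  U  U  U
 ·  0  0  0  0  0  0  0  0  0  0  0  0
 W  0  1  1  1  1  1  1  1  1  1  1  1
 W  0  1  1  2  2  2  2  2  2  2  2  2
 W  0  1  1  2  2  2  2  2  2  2  2  2
 U  0  1  2  2  3  3  3  3  3  3  3  3
 U  0  1  2  2  3  3  4  4  4  4  4  4
 W  0  1  2  3  3  3  4  4  4  4  4  4
 Q  0  1  2  3  3  4  4  5  5  5  5  5
 Q  0  1  2  3  3  4  4  5  5  5  5  5
 W  0  1  2  3  3  4  4  5  5  5  5  5
 W  0  1  2  3  3  4  4  5  5  5  5  5
 U  0  1  2  3  4  4  5  5  6  6  6  6
 W  0  1  2  3  4  4  5  5  6  6  6  6
 Q  0  1  2  3  4  5  5  6  6  6  6  6
dp[13][11] = 6. One LCS (by backtracking along matches): WWUUQU.

6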